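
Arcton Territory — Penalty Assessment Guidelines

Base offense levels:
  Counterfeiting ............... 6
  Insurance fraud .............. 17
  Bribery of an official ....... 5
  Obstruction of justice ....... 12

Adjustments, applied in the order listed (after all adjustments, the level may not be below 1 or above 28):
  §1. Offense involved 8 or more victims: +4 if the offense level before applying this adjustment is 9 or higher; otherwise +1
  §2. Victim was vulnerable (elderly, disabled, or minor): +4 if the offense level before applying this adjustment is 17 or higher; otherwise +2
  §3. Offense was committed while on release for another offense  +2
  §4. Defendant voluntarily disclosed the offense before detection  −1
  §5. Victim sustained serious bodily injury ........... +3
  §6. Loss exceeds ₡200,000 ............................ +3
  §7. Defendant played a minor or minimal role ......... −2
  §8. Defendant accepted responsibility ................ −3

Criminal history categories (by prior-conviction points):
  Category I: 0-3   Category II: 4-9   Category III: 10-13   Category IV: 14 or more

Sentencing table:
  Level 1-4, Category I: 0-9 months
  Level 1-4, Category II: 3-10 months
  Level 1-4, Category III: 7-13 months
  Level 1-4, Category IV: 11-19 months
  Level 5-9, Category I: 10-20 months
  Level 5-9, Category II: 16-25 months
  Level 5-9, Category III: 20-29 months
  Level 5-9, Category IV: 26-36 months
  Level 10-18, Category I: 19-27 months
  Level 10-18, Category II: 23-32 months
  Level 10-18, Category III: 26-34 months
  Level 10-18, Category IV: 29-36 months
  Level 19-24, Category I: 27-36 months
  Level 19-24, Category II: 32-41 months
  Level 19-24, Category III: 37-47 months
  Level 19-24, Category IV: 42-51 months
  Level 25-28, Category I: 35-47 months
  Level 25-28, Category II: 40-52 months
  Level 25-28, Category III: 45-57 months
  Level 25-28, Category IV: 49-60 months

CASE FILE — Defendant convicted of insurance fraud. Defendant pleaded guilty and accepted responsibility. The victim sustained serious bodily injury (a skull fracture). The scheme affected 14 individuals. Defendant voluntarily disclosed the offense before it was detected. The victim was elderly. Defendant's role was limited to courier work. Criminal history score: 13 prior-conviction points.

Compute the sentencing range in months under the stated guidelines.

37-47 months

Base offense level for insurance fraud: 17.
§1 applies (level before this adjustment is 17 ≥ 9, so +4): 17 + 4 = 21.
§2 applies (level before this adjustment is 21 ≥ 17, so +4): 21 + 4 = 25.
§4 applies: 25 − 1 = 24.
§5 applies: 24 + 3 = 27.
§7 applies: 27 − 2 = 25.
§8 applies: 25 − 3 = 22.
Final offense level: 22.
Criminal history: 13 prior points → Category III (10-13).
Level 22 falls in the 19-24 band.
Grid: Level 19-24 × Category III = 37-47 months.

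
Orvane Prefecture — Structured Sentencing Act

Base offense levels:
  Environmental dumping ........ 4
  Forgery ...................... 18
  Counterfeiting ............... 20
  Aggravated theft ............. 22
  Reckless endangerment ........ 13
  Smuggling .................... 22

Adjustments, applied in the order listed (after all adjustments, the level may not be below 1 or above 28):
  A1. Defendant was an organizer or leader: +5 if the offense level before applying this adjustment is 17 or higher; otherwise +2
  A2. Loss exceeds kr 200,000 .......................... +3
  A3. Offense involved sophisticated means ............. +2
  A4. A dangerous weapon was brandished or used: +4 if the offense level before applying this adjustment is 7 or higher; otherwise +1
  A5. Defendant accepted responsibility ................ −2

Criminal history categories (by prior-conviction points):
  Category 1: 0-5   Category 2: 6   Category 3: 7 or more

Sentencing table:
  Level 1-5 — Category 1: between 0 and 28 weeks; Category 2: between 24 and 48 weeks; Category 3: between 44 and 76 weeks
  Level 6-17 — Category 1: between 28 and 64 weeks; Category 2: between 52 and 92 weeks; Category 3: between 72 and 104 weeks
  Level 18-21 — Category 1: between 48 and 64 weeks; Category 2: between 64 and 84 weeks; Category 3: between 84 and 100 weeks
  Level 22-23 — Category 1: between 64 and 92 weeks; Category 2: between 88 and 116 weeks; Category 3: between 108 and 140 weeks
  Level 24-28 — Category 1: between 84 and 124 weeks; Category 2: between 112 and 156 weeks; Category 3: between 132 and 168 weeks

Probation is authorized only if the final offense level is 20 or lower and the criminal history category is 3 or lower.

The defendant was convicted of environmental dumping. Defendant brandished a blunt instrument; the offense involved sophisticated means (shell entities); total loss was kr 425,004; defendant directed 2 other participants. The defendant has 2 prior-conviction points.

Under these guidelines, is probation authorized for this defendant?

Yes

Base offense level for environmental dumping: 4.
A1 applies (level before this adjustment is 4 < 17, so +2): 4 + 2 = 6.
A2 applies: 6 + 3 = 9.
A3 applies: 9 + 2 = 11.
A4 applies (level before this adjustment is 11 ≥ 7, so +4): 11 + 4 = 15.
Final offense level: 15.
Criminal history: 2 prior points → Category 1 (0-5).
Level 15 falls in the 6-17 band.
Grid: Level 6-17 × Category 1 = 28-64 weeks.
Probation check: level 15 ≤ 20 and category 1 ≤ 3 → eligible.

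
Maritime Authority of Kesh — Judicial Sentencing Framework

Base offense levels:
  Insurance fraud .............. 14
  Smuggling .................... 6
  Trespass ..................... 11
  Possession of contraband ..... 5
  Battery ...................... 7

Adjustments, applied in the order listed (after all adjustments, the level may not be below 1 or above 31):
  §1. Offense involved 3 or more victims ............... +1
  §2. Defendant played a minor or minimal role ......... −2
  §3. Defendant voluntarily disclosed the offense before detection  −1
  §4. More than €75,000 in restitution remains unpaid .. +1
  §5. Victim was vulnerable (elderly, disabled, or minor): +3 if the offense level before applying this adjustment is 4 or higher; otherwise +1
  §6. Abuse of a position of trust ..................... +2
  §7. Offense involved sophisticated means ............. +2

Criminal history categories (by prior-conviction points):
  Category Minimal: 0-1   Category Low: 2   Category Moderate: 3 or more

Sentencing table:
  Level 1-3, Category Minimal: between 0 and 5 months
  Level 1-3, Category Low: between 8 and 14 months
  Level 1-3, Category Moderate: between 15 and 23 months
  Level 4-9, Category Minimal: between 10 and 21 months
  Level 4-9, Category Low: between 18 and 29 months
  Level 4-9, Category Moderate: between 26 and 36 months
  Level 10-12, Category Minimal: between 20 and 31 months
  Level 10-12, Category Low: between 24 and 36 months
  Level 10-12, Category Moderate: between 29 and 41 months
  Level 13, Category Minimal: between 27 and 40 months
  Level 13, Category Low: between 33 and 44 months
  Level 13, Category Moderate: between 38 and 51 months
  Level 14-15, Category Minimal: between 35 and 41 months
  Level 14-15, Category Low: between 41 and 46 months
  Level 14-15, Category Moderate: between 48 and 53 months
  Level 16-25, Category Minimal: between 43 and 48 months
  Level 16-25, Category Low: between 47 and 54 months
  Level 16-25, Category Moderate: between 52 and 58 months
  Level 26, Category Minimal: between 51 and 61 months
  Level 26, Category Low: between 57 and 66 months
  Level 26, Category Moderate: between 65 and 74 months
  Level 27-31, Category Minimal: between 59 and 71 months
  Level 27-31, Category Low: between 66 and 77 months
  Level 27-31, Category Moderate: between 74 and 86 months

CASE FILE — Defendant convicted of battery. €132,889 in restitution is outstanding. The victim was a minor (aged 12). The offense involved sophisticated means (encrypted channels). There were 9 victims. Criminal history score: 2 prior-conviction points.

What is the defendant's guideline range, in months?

Base offense level for battery: 7.
§1 applies: 7 + 1 = 8.
§3 does not apply.
§4 applies: 8 + 1 = 9.
§5 applies (level before this adjustment is 9 ≥ 4, so +3): 9 + 3 = 12.
§6 does not apply.
§7 applies: 12 + 2 = 14.
Final offense level: 14.
Criminal history: 2 prior points → Category Low (2).
Level 14 falls in the 14-15 band.
Grid: Level 14-15 × Category Low = 41-46 months.

41-46 months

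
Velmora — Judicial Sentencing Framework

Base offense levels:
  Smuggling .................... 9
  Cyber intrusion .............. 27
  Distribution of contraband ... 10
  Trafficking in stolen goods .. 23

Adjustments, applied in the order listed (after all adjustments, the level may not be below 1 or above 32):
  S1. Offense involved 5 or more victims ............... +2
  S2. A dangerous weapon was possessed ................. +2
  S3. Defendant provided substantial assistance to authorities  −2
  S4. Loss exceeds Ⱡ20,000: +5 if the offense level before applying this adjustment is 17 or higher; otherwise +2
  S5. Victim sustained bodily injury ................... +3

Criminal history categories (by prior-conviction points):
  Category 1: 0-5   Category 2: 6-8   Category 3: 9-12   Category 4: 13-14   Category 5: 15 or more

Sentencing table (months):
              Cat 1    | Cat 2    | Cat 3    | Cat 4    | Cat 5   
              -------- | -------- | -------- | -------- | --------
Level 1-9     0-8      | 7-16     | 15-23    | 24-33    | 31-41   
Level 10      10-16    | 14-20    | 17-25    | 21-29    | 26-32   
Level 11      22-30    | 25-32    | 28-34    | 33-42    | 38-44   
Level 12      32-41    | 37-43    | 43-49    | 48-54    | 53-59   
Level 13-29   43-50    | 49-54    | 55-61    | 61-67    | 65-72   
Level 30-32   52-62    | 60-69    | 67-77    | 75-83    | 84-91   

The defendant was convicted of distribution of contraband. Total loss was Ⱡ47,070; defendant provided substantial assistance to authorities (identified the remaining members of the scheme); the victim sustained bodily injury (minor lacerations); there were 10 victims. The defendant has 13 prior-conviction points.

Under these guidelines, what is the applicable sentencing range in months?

61-67 months

Base offense level for distribution of contraband: 10.
S1 applies: 10 + 2 = 12.
S2 does not apply.
S3 applies: 12 − 2 = 10.
S4 applies (level before this adjustment is 10 < 17, so +2): 10 + 2 = 12.
S5 applies: 12 + 3 = 15.
Final offense level: 15.
Criminal history: 13 prior points → Category 4 (13-14).
Level 15 falls in the 13-29 band.
Grid: Level 13-29 × Category 4 = 61-67 months.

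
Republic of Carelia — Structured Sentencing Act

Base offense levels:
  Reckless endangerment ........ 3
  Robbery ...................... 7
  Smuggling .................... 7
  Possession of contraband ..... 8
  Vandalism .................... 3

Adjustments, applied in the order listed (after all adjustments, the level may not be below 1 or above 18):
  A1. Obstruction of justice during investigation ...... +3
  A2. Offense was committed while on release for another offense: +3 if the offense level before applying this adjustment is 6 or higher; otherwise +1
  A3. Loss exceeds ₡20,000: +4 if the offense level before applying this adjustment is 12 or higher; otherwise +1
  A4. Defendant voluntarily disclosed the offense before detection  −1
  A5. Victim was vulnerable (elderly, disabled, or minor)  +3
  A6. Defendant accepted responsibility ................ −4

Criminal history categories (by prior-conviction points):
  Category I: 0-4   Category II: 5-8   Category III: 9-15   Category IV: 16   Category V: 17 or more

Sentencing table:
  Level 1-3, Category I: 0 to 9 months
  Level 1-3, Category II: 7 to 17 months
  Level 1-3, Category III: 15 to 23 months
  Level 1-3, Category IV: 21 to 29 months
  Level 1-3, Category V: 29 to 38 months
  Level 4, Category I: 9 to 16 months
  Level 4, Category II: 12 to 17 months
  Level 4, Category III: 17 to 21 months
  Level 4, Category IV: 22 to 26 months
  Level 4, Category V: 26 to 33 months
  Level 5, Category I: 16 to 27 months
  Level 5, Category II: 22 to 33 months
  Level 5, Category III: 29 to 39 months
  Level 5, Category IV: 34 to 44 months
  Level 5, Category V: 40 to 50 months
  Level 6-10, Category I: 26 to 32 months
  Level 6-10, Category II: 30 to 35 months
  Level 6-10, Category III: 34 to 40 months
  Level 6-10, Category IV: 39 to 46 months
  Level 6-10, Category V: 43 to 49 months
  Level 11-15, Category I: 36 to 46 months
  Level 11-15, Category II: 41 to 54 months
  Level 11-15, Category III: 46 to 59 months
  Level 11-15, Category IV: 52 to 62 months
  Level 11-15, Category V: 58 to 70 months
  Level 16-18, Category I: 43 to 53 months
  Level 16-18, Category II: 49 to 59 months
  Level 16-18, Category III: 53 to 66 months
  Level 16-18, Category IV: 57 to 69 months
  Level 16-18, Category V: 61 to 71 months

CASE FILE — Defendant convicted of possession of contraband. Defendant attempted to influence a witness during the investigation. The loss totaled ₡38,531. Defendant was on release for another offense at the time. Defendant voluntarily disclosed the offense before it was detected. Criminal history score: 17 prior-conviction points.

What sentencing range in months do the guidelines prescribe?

61-71 months

Base offense level for possession of contraband: 8.
A1 applies: 8 + 3 = 11.
A2 applies (level before this adjustment is 11 ≥ 6, so +3): 11 + 3 = 14.
A3 applies (level before this adjustment is 14 ≥ 12, so +4): 14 + 4 = 18.
A4 applies: 18 − 1 = 17.
A5 does not apply.
Final offense level: 17.
Criminal history: 17 prior points → Category V (17+).
Level 17 falls in the 16-18 band.
Grid: Level 16-18 × Category V = 61-71 months.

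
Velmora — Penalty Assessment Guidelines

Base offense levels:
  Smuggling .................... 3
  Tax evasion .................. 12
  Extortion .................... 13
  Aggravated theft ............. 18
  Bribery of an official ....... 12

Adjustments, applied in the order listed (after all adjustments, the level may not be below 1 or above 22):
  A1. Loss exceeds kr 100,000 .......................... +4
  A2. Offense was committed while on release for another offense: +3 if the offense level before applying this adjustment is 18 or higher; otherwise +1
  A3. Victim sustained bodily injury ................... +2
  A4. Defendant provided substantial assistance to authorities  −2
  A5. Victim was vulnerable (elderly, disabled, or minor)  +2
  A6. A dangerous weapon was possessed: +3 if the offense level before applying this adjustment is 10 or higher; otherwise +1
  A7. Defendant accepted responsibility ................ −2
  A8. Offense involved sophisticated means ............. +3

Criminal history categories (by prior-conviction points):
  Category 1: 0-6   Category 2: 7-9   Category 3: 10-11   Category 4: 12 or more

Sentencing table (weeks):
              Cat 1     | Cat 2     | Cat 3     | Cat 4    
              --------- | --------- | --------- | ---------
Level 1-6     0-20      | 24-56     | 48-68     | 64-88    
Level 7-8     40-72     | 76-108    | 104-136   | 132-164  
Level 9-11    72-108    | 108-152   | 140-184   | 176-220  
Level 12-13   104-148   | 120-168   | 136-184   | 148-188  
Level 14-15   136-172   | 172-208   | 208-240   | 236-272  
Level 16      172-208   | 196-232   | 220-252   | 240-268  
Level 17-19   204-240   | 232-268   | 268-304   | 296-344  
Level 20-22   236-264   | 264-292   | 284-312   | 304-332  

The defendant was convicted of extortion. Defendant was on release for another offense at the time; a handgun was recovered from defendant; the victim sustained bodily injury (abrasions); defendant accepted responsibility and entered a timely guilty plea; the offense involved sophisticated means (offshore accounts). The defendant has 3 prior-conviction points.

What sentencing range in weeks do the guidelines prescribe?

Base offense level for extortion: 13.
A2 applies (level before this adjustment is 13 < 18, so +1): 13 + 1 = 14.
A3 applies: 14 + 2 = 16.
A4 does not apply.
A6 applies (level before this adjustment is 16 ≥ 10, so +3): 16 + 3 = 19.
A7 applies: 19 − 2 = 17.
A8 applies: 17 + 3 = 20.
Final offense level: 20.
Criminal history: 3 prior points → Category 1 (0-6).
Level 20 falls in the 20-22 band.
Grid: Level 20-22 × Category 1 = 236-264 weeks.

236-264 weeks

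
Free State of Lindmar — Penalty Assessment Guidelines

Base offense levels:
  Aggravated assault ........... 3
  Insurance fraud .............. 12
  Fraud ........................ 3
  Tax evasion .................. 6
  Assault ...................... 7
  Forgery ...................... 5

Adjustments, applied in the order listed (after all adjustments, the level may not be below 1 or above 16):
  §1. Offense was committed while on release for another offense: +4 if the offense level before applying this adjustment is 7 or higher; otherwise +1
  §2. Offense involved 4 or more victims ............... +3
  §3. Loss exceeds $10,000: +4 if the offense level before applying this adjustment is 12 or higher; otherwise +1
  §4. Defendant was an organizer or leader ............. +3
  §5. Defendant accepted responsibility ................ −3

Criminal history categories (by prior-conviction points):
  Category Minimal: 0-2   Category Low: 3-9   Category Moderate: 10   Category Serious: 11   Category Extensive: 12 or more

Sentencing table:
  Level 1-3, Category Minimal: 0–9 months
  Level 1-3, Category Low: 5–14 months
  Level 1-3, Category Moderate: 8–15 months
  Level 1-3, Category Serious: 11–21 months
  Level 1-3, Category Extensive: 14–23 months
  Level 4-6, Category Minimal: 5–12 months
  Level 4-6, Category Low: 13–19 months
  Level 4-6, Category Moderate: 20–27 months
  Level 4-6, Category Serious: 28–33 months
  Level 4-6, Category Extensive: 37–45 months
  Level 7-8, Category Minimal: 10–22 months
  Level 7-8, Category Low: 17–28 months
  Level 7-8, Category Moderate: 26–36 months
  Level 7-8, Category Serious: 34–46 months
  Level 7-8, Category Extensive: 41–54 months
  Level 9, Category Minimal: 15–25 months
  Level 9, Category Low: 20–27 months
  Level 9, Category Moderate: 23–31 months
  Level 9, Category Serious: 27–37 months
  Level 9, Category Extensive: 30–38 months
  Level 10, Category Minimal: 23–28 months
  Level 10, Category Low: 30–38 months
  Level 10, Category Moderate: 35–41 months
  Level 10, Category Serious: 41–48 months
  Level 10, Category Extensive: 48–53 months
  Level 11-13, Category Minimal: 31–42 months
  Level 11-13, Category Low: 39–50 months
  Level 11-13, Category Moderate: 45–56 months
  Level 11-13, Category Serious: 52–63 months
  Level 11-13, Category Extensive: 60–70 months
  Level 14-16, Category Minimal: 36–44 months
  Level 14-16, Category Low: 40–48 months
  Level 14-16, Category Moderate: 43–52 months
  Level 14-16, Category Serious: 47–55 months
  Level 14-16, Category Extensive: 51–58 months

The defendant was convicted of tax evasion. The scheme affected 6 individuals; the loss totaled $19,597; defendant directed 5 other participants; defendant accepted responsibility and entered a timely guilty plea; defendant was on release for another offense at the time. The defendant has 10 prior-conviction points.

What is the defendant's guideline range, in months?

Base offense level for tax evasion: 6.
§1 applies (level before this adjustment is 6 < 7, so +1): 6 + 1 = 7.
§2 applies: 7 + 3 = 10.
§3 applies (level before this adjustment is 10 < 12, so +1): 10 + 1 = 11.
§4 applies: 11 + 3 = 14.
§5 applies: 14 − 3 = 11.
Final offense level: 11.
Criminal history: 10 prior points → Category Moderate (10).
Level 11 falls in the 11-13 band.
Grid: Level 11-13 × Category Moderate = 45-56 months.

45-56 months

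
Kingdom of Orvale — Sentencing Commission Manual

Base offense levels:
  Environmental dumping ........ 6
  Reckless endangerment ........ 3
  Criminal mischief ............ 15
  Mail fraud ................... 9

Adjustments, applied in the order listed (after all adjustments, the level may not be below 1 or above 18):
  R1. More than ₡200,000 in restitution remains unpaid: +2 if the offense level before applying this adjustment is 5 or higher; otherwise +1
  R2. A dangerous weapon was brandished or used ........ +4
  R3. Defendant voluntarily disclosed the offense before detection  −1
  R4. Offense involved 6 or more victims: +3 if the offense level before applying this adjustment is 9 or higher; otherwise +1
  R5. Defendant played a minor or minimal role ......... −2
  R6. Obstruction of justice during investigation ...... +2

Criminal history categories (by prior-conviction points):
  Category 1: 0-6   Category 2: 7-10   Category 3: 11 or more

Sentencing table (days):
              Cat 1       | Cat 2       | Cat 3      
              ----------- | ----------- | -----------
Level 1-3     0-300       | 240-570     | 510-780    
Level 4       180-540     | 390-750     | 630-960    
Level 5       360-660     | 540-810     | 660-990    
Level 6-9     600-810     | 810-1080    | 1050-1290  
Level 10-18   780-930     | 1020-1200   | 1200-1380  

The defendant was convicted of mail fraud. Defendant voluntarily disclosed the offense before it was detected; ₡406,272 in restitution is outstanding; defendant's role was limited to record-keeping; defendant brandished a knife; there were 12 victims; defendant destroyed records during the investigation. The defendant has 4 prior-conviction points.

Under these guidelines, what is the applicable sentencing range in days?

Base offense level for mail fraud: 9.
R1 applies (level before this adjustment is 9 ≥ 5, so +2): 9 + 2 = 11.
R2 applies: 11 + 4 = 15.
R3 applies: 15 − 1 = 14.
R4 applies (level before this adjustment is 14 ≥ 9, so +3): 14 + 3 = 17.
R5 applies: 17 − 2 = 15.
R6 applies: 15 + 2 = 17.
Final offense level: 17.
Criminal history: 4 prior points → Category 1 (0-6).
Level 17 falls in the 10-18 band.
Grid: Level 10-18 × Category 1 = 780-930 days.

780-930 days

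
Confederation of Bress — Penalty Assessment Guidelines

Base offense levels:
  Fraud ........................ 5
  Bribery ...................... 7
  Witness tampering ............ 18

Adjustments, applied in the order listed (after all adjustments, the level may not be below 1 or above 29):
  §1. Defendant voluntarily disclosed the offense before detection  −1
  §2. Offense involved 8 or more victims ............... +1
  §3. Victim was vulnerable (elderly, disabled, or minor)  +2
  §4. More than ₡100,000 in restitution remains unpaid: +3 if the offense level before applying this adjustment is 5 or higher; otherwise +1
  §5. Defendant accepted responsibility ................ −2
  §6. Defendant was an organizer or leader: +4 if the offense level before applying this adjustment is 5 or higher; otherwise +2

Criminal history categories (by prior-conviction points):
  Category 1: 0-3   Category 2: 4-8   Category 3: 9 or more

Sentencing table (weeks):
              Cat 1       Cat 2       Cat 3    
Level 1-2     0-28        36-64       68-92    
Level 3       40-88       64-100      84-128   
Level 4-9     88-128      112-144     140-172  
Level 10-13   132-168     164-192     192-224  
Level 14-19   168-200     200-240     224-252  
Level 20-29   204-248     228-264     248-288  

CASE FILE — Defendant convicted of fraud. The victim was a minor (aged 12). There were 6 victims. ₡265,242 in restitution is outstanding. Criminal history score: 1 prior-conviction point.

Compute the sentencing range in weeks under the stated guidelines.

Base offense level for fraud: 5.
§3 applies: 5 + 2 = 7.
§4 applies (level before this adjustment is 7 ≥ 5, so +3): 7 + 3 = 10.
§5 does not apply.
§6 does not apply.
Final offense level: 10.
Criminal history: 1 prior point → Category 1 (0-3).
Level 10 falls in the 10-13 band.
Grid: Level 10-13 × Category 1 = 132-168 weeks.

132-168 weeks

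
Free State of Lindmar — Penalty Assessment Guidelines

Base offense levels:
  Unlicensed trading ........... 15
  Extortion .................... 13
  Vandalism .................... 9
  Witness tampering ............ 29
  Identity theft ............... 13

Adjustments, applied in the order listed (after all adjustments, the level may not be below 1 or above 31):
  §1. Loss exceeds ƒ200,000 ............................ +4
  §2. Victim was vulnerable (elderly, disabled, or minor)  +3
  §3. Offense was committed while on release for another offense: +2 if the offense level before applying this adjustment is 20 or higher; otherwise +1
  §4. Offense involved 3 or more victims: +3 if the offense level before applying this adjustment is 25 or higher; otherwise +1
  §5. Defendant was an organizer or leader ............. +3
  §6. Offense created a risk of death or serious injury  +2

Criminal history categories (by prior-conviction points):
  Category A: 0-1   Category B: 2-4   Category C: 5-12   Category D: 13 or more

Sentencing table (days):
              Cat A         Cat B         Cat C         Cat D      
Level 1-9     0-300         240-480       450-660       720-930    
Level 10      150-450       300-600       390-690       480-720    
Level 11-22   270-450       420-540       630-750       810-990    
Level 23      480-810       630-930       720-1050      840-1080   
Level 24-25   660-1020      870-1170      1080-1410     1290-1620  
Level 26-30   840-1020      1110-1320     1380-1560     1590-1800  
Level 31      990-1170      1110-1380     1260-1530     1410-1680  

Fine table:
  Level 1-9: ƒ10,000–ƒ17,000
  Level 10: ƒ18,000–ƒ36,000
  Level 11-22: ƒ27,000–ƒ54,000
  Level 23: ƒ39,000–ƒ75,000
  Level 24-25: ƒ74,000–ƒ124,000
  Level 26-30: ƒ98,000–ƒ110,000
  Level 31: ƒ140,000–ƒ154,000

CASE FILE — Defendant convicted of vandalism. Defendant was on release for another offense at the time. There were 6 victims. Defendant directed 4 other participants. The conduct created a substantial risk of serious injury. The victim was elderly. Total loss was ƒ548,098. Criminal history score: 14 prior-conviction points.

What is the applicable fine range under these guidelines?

ƒ39,000–ƒ75,000

Base offense level for vandalism: 9.
§1 applies: 9 + 4 = 13.
§2 applies: 13 + 3 = 16.
§3 applies (level before this adjustment is 16 < 20, so +1): 16 + 1 = 17.
§4 applies (level before this adjustment is 17 < 25, so +1): 17 + 1 = 18.
§5 applies: 18 + 3 = 21.
§6 applies: 21 + 2 = 23.
Final offense level: 23.
Level 23 falls in the 23 band.
Fine table: Level 23 → ƒ39,000–ƒ75,000.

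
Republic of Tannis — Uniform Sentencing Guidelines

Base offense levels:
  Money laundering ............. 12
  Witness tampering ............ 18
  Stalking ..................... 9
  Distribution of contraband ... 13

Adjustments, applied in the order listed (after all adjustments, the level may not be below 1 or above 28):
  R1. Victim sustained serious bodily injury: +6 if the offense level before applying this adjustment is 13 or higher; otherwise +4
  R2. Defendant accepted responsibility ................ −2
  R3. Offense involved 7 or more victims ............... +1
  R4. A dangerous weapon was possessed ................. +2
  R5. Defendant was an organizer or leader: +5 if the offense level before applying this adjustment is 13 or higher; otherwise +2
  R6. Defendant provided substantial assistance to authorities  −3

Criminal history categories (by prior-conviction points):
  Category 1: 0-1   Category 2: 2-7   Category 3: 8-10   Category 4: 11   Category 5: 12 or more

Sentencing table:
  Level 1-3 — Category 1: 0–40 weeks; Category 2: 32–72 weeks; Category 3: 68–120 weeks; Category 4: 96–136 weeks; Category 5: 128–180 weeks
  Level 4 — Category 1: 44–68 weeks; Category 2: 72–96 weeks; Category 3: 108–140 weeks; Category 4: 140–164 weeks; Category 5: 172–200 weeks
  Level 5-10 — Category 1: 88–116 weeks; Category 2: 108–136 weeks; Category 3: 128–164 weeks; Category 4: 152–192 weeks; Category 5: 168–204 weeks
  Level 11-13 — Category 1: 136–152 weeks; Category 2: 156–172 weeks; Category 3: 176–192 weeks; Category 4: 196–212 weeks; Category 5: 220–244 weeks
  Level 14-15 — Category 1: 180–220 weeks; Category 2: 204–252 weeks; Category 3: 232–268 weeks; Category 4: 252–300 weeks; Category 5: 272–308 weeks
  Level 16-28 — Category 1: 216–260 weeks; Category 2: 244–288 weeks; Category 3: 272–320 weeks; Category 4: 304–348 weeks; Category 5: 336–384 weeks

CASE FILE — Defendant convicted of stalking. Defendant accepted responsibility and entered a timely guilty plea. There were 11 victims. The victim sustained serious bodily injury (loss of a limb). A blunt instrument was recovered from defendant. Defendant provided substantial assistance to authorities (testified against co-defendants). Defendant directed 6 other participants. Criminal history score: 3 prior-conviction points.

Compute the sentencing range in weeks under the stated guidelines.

244-288 weeks

Base offense level for stalking: 9.
R1 applies (level before this adjustment is 9 < 13, so +4): 9 + 4 = 13.
R2 applies: 13 − 2 = 11.
R3 applies: 11 + 1 = 12.
R4 applies: 12 + 2 = 14.
R5 applies (level before this adjustment is 14 ≥ 13, so +5): 14 + 5 = 19.
R6 applies: 19 − 3 = 16.
Final offense level: 16.
Criminal history: 3 prior points → Category 2 (2-7).
Level 16 falls in the 16-28 band.
Grid: Level 16-28 × Category 2 = 244-288 weeks.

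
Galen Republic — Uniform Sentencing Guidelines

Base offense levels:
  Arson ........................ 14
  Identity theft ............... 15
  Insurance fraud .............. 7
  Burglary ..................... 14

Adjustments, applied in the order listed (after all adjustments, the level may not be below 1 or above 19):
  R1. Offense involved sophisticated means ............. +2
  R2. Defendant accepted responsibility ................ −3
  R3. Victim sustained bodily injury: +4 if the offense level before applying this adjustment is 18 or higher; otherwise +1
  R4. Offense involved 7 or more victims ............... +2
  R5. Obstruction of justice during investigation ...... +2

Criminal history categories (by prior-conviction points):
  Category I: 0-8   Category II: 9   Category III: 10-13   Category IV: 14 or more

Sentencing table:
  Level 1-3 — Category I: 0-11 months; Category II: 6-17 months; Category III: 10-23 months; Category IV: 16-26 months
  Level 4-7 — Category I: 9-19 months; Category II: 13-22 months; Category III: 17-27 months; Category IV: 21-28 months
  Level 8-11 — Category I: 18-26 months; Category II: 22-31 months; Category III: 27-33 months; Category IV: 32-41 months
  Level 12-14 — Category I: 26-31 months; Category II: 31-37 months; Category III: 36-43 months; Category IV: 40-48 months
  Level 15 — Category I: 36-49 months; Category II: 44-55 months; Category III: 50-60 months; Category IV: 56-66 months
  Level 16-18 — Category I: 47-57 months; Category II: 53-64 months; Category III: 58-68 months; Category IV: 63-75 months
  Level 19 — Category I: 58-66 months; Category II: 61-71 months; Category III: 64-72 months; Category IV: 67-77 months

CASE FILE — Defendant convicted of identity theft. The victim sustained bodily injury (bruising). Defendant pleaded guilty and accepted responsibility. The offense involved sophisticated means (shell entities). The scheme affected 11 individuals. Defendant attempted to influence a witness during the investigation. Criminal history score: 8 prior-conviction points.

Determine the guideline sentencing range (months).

58-66 months

Base offense level for identity theft: 15.
R1 applies: 15 + 2 = 17.
R2 applies: 17 − 3 = 14.
R3 applies (level before this adjustment is 14 < 18, so +1): 14 + 1 = 15.
R4 applies: 15 + 2 = 17.
R5 applies: 17 + 2 = 19.
Final offense level: 19.
Criminal history: 8 prior points → Category I (0-8).
Level 19 falls in the 19 band.
Grid: Level 19 × Category I = 58-66 months.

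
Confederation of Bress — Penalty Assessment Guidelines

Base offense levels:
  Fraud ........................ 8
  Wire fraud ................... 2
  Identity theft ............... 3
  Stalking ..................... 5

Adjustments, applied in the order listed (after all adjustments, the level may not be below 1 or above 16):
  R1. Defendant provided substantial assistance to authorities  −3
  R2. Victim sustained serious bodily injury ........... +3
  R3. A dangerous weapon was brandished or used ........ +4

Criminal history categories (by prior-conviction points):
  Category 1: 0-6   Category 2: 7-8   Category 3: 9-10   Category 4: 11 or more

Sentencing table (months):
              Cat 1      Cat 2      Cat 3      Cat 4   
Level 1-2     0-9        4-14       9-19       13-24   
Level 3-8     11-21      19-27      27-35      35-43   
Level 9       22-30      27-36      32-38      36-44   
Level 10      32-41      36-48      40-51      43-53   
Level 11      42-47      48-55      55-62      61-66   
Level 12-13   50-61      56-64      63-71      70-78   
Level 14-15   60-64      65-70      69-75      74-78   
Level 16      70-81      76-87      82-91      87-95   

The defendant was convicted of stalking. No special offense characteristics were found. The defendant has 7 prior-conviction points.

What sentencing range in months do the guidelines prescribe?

19-27 months

Base offense level for stalking: 5.
Final offense level: 5.
Criminal history: 7 prior points → Category 2 (7-8).
Level 5 falls in the 3-8 band.
Grid: Level 3-8 × Category 2 = 19-27 months.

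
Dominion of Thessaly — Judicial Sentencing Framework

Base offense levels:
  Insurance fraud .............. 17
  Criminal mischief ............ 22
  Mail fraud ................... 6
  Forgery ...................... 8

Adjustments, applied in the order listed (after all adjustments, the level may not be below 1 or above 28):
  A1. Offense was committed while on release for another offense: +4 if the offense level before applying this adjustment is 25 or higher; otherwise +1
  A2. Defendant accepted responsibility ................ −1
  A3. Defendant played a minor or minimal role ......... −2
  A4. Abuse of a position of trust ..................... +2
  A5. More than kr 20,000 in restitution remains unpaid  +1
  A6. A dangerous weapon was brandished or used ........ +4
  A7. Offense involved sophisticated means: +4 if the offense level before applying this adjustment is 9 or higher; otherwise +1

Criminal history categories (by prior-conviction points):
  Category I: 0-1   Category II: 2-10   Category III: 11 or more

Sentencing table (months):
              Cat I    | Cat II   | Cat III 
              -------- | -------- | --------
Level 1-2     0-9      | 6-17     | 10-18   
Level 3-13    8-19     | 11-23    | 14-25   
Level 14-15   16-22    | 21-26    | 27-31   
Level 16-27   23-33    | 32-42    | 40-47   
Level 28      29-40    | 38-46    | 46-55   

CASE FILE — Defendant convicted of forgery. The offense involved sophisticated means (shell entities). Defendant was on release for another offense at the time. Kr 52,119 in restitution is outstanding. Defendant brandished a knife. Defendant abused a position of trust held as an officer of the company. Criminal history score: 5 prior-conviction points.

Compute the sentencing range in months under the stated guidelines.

32-42 months

Base offense level for forgery: 8.
A1 applies (level before this adjustment is 8 < 25, so +1): 8 + 1 = 9.
A3 does not apply.
A4 applies: 9 + 2 = 11.
A5 applies: 11 + 1 = 12.
A6 applies: 12 + 4 = 16.
A7 applies (level before this adjustment is 16 ≥ 9, so +4): 16 + 4 = 20.
Final offense level: 20.
Criminal history: 5 prior points → Category II (2-10).
Level 20 falls in the 16-27 band.
Grid: Level 16-27 × Category II = 32-42 months.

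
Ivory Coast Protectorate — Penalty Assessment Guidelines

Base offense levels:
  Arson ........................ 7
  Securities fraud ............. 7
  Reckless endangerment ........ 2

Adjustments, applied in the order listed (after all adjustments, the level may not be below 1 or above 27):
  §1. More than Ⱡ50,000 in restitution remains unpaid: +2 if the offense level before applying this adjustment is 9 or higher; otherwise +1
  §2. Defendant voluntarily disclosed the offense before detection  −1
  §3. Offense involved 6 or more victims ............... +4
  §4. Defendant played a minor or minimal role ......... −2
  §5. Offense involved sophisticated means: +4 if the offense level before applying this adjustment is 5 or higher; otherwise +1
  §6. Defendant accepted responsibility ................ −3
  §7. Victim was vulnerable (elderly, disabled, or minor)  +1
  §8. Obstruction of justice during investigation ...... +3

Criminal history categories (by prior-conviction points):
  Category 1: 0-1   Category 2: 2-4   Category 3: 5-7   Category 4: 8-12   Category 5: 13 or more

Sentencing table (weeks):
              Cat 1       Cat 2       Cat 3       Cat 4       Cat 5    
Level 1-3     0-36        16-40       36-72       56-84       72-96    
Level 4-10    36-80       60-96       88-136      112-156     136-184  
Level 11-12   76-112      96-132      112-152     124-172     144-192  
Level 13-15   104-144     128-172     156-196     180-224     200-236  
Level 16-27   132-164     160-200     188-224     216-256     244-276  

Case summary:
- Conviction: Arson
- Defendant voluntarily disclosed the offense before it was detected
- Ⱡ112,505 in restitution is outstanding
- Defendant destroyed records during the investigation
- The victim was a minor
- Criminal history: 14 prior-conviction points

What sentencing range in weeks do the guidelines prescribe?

Base offense level for arson: 7.
§1 applies (level before this adjustment is 7 < 9, so +1): 7 + 1 = 8.
§2 applies: 8 − 1 = 7.
§4 does not apply.
§7 applies: 7 + 1 = 8.
§8 applies: 8 + 3 = 11.
Final offense level: 11.
Criminal history: 14 prior points → Category 5 (13+).
Level 11 falls in the 11-12 band.
Grid: Level 11-12 × Category 5 = 144-192 weeks.

144-192 weeks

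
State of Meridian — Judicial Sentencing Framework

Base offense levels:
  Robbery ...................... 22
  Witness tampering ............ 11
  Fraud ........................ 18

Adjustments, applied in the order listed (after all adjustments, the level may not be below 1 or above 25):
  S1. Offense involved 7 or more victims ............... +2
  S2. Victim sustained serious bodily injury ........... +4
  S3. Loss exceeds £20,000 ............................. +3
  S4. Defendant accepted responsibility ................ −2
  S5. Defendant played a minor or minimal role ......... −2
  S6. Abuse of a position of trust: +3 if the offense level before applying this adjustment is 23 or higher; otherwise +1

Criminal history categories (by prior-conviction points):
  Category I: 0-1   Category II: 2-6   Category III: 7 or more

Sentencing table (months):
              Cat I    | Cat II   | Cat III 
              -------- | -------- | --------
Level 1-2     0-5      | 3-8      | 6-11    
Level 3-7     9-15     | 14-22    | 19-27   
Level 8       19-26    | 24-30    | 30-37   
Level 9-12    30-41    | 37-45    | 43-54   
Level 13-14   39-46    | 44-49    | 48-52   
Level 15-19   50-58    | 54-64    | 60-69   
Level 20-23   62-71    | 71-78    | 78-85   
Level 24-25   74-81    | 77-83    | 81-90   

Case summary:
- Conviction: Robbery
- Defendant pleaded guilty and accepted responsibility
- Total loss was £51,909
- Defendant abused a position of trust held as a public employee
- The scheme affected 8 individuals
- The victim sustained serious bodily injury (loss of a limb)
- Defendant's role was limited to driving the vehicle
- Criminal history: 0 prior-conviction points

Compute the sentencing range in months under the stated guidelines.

74-81 months

Base offense level for robbery: 22.
S1 applies: 22 + 2 = 24.
S2 applies: 24 + 4 = 28.
S3 applies: 28 + 3 = 31.
S4 applies: 31 − 2 = 29.
S5 applies: 29 − 2 = 27.
S6 applies (level before this adjustment is 27 ≥ 23, so +3): 27 + 3 = 30.
Level 30 exceeds the maximum of 25; capped at 25.
Final offense level: 25.
Criminal history: 0 prior points → Category I (0-1).
Level 25 falls in the 24-25 band.
Grid: Level 24-25 × Category I = 74-81 months.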